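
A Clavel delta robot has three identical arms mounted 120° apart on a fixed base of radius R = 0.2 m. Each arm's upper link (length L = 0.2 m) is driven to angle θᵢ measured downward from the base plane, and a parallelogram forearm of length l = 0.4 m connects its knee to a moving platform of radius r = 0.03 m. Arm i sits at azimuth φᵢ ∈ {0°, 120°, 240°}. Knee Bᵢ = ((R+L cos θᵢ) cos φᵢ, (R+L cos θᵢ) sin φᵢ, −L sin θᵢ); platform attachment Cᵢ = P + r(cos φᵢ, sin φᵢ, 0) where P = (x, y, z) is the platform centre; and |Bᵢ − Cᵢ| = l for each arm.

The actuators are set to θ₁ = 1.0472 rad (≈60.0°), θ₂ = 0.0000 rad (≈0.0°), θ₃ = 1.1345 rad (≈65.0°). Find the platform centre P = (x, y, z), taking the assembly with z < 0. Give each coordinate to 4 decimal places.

(-0.0656, 0.1425, -0.3378)

φ1=0.0°: virtual centre (0.2700, 0.0000, -0.1732), radius l
φ2=120.0°: virtual centre (-0.1850, 0.3204, 0.0000), radius l
φ3=240.0°: virtual centre (-0.1273, -0.2204, -0.1813), radius l
eliminate P² terms by subtracting sphere 1 from 2 and 3
[-0.9100 0.6409 0.3464]·P = 0.0340;  [-0.7945 -0.4408 -0.0161]·P = -0.0053
det = 0.9103;  x = -0.0128+0.1564z,  y = 0.0349+-0.3185z
into |P−centre ₁|² = l²: 1.1259z² + 0.2357z + -0.0488 = 0;  Δ = 0.2755;  z = -0.3378 or 0.1284 → z<0 root = -0.3378
x = -0.0656, y = 0.1425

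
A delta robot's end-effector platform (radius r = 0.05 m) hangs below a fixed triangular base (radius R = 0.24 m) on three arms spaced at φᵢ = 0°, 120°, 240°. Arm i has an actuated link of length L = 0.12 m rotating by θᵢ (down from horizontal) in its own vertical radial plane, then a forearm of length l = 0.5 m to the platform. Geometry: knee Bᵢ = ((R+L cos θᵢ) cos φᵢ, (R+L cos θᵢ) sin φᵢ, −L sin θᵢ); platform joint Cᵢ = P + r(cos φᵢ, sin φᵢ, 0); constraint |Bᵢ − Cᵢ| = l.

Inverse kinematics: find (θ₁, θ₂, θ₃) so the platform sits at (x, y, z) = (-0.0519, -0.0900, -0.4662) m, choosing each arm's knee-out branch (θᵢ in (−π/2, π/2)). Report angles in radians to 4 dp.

φ1=0.0° → target in arm frame (-0.0519, -0.0900)
  e−x'=0.2419;  (l²−L²−(e−x')²−y'²−z²)/2L = -0.2015
  √(A²+B²)=0.5252;  θ1 = -1.0922+1.9645 ≈ 0.8724
φ2=120.0° → target in arm frame (-0.0520, 0.0899)
  A=0.2420, B=-0.4662, C=(l²−L²−A²−y'²−z²)/(2L)=-0.2016
  θ2 = atan2(B,A) + arccos(C/0.5253) = 0.8728
φ3=240.0° → target in arm frame (0.1039, 0.0001)
  A=0.0861, B=-0.4662, C=(l²−L²−A²−y'²−z²)/(2L)=0.0452
  θ3 = atan2(B,A) + arccos(C/0.4741) = 0.0872

θ₁ = 0.8724, θ₂ = 0.8728, θ₃ = 0.0872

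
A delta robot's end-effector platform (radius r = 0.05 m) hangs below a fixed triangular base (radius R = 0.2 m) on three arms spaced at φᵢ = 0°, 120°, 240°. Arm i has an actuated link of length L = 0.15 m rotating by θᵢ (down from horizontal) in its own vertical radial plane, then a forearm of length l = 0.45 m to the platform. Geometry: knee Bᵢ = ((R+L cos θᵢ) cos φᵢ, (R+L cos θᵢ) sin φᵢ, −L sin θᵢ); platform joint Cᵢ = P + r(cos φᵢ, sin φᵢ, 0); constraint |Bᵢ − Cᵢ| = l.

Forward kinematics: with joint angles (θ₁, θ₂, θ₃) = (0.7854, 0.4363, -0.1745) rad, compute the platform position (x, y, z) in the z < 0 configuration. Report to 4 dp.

φ1=0.0°: virtual centre (0.2561, 0.0000, -0.1061), radius l
arm 2 at φ=120.0°: e+L cos θ2 = 0.2859;  centre 2 = (-0.1430, 0.2476, -0.0634)
centre 3 = (0.2977·cos240.0°, 0.2977·sin240.0°, 0.0260) = (-0.1489, -0.2578, 0.0260)
subtract pairs → two planes through P
[-0.7981 0.4953 0.0854]·P = 0.0090;  [-0.8099 -0.5157 0.2642]·P = 0.0125
det = 0.8126;  x = -0.0133+0.2152z,  y = -0.0033+0.1744z
quadratic in z: (1.0767)z²+(0.0950)z+(-0.1187)=0, √Δ=0.7212 → z ∈ {-0.3790, 0.2908}; z = -0.3790 (taking z<0)
x = -0.0949, y = -0.0695

(-0.0949, -0.0695, -0.3790)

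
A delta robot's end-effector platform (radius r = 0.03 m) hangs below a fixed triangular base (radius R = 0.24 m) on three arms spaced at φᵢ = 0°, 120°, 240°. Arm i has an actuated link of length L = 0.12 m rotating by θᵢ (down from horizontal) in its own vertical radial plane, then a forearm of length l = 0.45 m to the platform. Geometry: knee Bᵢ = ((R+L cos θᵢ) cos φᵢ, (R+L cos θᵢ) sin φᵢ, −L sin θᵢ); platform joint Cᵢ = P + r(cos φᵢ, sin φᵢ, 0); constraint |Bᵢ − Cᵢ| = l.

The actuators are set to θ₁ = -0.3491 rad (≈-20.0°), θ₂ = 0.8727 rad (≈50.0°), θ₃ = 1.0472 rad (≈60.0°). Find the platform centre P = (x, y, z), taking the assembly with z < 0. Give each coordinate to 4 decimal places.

(0.1303, 0.0188, -0.3653)

arm 1 at φ=0.0°: ρ1 = 0.3228;  S1 = (0.3228, 0.0000, 0.0410)
φ2=120.0°: virtual centre (-0.1436, 0.2487, -0.0919), radius l
φ3=240.0°: virtual centre (-0.1350, -0.2338, -0.1039), radius l
subtract pairs → two planes through P
linear system: -0.9327x+0.4973y = -0.0150−-0.2659z; -0.9155x+-0.4677y = -0.0222−-0.2899z
Cramer: x(z) = 0.0202-0.3013z;  y(z) = 0.0078-0.0302z
sphere 1 gives Az²+Bz+C=0 with A=1.0917, B=0.0997, C=-0.1092;  B²−4AC=0.4869;  roots -0.3653, 0.2739;  negative root z = -0.3653
x = 0.1303, y = 0.0188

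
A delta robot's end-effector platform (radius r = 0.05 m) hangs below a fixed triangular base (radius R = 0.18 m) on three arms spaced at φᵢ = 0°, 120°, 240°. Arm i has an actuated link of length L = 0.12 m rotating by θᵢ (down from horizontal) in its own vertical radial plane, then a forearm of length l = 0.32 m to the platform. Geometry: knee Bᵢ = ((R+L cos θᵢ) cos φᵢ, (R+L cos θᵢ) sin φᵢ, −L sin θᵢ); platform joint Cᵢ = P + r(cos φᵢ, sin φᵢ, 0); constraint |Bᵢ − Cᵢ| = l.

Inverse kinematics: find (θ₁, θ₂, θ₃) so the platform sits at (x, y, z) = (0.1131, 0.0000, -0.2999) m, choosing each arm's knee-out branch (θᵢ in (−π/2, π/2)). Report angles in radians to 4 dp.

θ₁ = 0.0872, θ₂ = 1.1348, θ₃ = 1.1348

arm 1 (φ=0.0°): x'=0.1131, y'=0.0000
  A cos θ + B sin θ = C:  0.0169·cos θ + -0.2999·sin θ = -0.0093
  γ=atan2(-0.2999,0.0169)=-1.5145;  ψ=arccos(-0.0309)=1.6017;  θ1=γ+ψ≈0.0872
φ2=120.0° → target in arm frame (-0.0565, -0.0979)
  A cos θ + B sin θ = C:  0.1865·cos θ + -0.2999·sin θ = -0.1931
  θ2 = atan2(B,A) + arccos(C/0.3532) = 1.1348
rotate P by −φ3: (-0.0566, 0.0979, -0.2999)
  A=0.1866, B=-0.2999, C=(l²−L²−A²−y'²−z²)/(2L)=-0.1931
  θ3 = atan2(B,A) + arccos(C/0.3532) = 1.1348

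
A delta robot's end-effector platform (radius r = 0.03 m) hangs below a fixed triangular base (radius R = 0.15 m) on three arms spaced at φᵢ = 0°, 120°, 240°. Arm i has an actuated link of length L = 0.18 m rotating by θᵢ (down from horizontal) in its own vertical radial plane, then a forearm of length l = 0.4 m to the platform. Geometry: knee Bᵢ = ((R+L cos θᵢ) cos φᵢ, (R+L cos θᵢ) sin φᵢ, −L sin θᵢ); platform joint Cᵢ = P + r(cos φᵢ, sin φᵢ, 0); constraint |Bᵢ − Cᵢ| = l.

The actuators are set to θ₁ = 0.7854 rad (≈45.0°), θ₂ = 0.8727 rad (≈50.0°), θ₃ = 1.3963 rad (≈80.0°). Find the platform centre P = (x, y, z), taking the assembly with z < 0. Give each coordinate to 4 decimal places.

(0.0705, 0.0947, -0.4734)

φ1=0.0°: virtual centre (0.2473, 0.0000, -0.1273), radius l
S2 = (0.2357·cos120.0°, 0.2357·sin120.0°, -0.1379) = (-0.1178, 0.2041, -0.1379)
arm 3 at φ=240.0°: e+L cos θ3 = 0.1513;  S3 = (-0.0756, -0.1310, -0.1773)
subtract pairs → two planes through P
[-0.7303 0.4082 -0.0212]·P = -0.0028;  [-0.6458 -0.2620 -0.1000]·P = -0.0230
Cramer: x(z) = 0.0223-0.1019z;  y(z) = 0.0330-0.1303z
quadratic in z: (1.0274)z²+(0.2918)z+(-0.0921)=0, √Δ=0.6809 → z ∈ {-0.4734, 0.1893}; z = -0.4734 (taking z<0)
x = 0.0705, y = 0.0947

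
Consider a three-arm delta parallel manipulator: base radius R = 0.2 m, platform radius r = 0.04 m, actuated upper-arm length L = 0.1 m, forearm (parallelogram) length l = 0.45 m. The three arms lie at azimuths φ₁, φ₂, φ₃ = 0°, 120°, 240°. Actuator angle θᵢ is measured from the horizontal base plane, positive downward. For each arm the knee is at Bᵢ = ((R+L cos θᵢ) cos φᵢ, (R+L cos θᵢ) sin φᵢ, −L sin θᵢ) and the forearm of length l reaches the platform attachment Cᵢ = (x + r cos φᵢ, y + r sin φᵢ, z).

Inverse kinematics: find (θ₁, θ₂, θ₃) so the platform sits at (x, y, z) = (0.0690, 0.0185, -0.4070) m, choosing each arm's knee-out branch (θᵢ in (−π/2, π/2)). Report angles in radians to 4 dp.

θ₁ = -0.0003, θ₂ = 0.5234, θ₃ = 0.6976

rotate P by −φ1: (0.0690, 0.0185, -0.4070)
  A=0.0910, B=-0.4070, C=(l²−L²−A²−y'²−z²)/(2L)=0.0911
  √(A²+B²)=0.4170;  θ1 = -1.3508+1.3505 ≈ -0.0003
rotate P by −φ2: (-0.0185, -0.0690, -0.4070)
  A=0.1785, B=-0.4070, C=(l²−L²−A²−y'²−z²)/(2L)=-0.0488
  θ2 = atan2(B,A) + arccos(C/0.4444) = 0.5234
arm 3 (φ=240.0°): x'=-0.0505, y'=0.0505
  A cos θ + B sin θ = C:  0.2105·cos θ + -0.4070·sin θ = -0.1001
  θ3 = atan2(B,A) + arccos(C/0.4582) = 0.6976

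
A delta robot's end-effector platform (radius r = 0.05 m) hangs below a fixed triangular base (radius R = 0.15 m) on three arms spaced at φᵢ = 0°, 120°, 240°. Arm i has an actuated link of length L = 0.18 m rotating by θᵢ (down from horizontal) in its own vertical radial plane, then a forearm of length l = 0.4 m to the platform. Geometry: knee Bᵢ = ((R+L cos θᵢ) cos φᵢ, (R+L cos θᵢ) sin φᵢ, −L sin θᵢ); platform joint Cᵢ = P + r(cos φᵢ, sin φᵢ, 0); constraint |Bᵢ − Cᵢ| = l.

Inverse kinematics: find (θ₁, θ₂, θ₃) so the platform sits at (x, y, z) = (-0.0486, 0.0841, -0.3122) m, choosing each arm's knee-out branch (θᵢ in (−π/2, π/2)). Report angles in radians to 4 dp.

θ₁ = 0.4364, θ₂ = -0.2621, θ₃ = 0.4361

arm 1 (φ=0.0°): x'=-0.0486, y'=0.0841
  A cos θ + B sin θ = C:  0.1486·cos θ + -0.3122·sin θ = 0.0027
  γ=atan2(-0.3122,0.1486)=-1.1266;  ψ=arccos(0.0078)=1.5630;  θ1=γ+ψ≈0.4364
arm 2 (φ=120.0°): x'=0.0971, y'=0.0000
  A=0.0029, B=-0.3122, C=(l²−L²−A²−y'²−z²)/(2L)=0.0837
  γ=atan2(-0.3122,0.0029)=-1.5616;  ψ=arccos(0.2680)=1.2995;  θ2=γ+ψ≈-0.2621
rotate P by −φ3: (-0.0485, -0.0841, -0.3122)
  e−x'=0.1485;  (l²−L²−(e−x')²−y'²−z²)/2L = 0.0027
  θ3 = atan2(B,A) + arccos(C/0.3457) = 0.4361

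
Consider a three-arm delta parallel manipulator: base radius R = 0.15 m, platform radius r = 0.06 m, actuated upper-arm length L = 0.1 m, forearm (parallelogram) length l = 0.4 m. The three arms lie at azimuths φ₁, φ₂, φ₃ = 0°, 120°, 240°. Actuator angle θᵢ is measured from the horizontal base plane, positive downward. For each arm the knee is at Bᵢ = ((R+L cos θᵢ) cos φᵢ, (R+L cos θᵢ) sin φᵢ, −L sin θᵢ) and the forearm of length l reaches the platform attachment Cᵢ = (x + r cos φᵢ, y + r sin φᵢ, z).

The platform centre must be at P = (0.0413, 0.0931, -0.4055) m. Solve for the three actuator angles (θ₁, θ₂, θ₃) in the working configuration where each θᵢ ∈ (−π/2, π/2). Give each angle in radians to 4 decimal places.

φ1=0.0° → target in arm frame (0.0413, 0.0931)
  e−x'=0.0487;  (l²−L²−(e−x')²−y'²−z²)/2L = -0.1273
  θ1 = atan2(B,A) + arccos(C/0.4084) = 0.4366
arm 2 (φ=120.0°): x'=0.0600, y'=-0.0823
  A=0.0300, B=-0.4055, C=(l²−L²−A²−y'²−z²)/(2L)=-0.1105
  √(A²+B²)=0.4066;  θ2 = -1.4969+1.8461 ≈ 0.3492
rotate P by −φ3: (-0.1013, -0.0108, -0.4055)
  A cos θ + B sin θ = C:  0.1913·cos θ + -0.4055·sin θ = -0.2557
  γ=atan2(-0.4055,0.1913)=-1.1300;  ψ=arccos(-0.5702)=2.1776;  θ3=γ+ψ≈1.0476

θ₁ = 0.4366, θ₂ = 0.3492, θ₃ = 1.0476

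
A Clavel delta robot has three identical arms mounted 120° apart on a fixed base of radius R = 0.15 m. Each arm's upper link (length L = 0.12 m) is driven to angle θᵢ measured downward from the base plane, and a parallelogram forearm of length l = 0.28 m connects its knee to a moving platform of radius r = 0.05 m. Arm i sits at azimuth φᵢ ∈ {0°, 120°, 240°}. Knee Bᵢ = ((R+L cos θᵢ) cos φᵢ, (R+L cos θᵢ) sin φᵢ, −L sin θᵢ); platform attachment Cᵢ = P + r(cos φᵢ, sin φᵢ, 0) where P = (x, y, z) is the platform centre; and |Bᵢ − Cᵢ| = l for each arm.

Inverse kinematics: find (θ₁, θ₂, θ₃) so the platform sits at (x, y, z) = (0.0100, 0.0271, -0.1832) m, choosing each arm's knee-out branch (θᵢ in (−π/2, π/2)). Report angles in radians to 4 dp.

θ₁ = -0.0001, θ₂ = -0.0866, θ₃ = 0.3496

arm 1 (φ=0.0°): x'=0.0100, y'=0.0271
  A=0.0900, B=-0.1832, C=(l²−L²−A²−y'²−z²)/(2L)=0.0900
  γ=atan2(-0.1832,0.0900)=-1.1142;  ψ=arccos(0.4410)=1.1141;  θ1=γ+ψ≈-0.0001
rotate P by −φ2: (0.0185, -0.0222, -0.1832)
  e−x'=0.0815;  (l²−L²−(e−x')²−y'²−z²)/2L = 0.0971
  θ2 = atan2(B,A) + arccos(C/0.2005) = -0.0866
arm 3 (φ=240.0°): x'=-0.0285, y'=-0.0049
  e−x'=0.1285;  (l²−L²−(e−x')²−y'²−z²)/2L = 0.0580
  γ=atan2(-0.1832,0.1285)=-0.9592;  ψ=arccos(0.2590)=1.3088;  θ3=γ+ψ≈0.3496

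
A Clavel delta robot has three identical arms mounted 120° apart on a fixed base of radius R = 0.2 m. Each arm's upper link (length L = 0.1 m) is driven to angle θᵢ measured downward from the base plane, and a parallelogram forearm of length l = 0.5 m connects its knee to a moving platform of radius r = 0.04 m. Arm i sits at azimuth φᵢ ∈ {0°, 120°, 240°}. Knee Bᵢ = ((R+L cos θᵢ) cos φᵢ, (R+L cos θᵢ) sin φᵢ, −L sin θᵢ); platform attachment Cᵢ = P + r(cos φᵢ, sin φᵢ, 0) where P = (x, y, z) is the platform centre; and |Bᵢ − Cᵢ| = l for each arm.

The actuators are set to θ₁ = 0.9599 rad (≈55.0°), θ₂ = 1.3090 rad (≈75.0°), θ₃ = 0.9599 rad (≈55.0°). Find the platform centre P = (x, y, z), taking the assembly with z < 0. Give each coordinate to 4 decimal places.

φ1=0.0°: virtual centre (0.2174, 0.0000, -0.0819), radius l
φ2=120.0°: virtual centre (-0.0929, 0.1610, -0.0966), radius l
arm 3 at φ=240.0°: e+L cos θ3 = 0.2174;  O3 = (-0.1087, -0.1882, -0.0819)
eliminate P² terms by subtracting sphere 1 from 2 and 3
plane₁₂: -0.6206x+0.3220y+-0.0294z = -0.0101
Cramer: x(z) = 0.0085-0.0249z;  y(z) = -0.0148+0.0432z
quadratic in z: (1.0025)z²+(0.1730)z+(-0.1995)=0, √Δ=0.9109 → z ∈ {-0.5406, 0.3681}; z = -0.5406 (taking z<0)
x = 0.0220, y = -0.0381

(0.0220, -0.0381, -0.5406)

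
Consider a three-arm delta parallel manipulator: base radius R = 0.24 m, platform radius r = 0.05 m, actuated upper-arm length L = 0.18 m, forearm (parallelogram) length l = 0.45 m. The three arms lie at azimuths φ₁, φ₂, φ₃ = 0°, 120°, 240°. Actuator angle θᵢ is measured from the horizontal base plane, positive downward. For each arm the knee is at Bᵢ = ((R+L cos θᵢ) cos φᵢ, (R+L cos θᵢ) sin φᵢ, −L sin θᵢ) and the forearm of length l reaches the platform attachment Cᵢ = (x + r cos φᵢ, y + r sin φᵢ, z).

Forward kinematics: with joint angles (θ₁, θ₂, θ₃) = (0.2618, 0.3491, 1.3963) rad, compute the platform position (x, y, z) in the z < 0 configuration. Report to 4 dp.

(0.0994, 0.1526, -0.3771)

O1 = (0.3639·cos0.0°, 0.3639·sin0.0°, -0.0466) = (0.3639, 0.0000, -0.0466)
O2 = (0.3591·cos120.0°, 0.3591·sin120.0°, -0.0616) = (-0.1796, 0.3110, -0.0616)
O3 = (0.2213·cos240.0°, 0.2213·sin240.0°, -0.1773) = (-0.1106, -0.1916, -0.1773)
subtract pairs → two planes through P
plane₁₂: -1.0869x+0.6221y+-0.0300z = -0.0018
det = 1.0068;  x = 0.0342+-0.1729z,  y = 0.0568+-0.2539z
quadratic in z: (1.0944)z²+(0.1783)z+(-0.0884)=0, √Δ=0.6471 → z ∈ {-0.3771, 0.2142}; z = -0.3771 (taking z<0)
x = 0.0994, y = 0.1526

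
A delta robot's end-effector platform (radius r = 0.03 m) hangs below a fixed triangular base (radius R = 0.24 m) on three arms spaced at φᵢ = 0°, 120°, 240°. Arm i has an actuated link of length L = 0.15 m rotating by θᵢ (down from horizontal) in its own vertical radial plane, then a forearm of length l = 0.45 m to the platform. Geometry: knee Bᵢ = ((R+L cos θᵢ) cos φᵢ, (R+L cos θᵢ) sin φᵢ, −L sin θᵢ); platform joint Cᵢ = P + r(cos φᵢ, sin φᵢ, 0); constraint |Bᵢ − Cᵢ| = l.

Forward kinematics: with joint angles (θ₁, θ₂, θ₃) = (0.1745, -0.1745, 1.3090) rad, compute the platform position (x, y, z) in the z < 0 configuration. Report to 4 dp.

arm 1 at φ=0.0°: ρ1 = 0.3577;  O1 = (0.3577, 0.0000, -0.0260)
φ2=120.0°: virtual centre (-0.1789, 0.3098, 0.0260), radius l
arm 3 at φ=240.0°: ρ3 = 0.2488;  O3 = (-0.1244, -0.2155, -0.1449)
eliminate P² terms by subtracting sphere 1 from 2 and 3
[-1.0732 0.6196 0.1042]·P = 0.0000;  [-0.9643 -0.4310 -0.2377]·P = -0.0457
det = 1.0600;  x = 0.0267+-0.0966z,  y = 0.0463+-0.3354z
quadratic in z: (1.1218)z²+(0.0850)z+(-0.0901)=0, √Δ=0.6416 → z ∈ {-0.3238, 0.2481}; z = -0.3238 (taking z<0)
x = 0.0580, y = 0.1549

(0.0580, 0.1549, -0.3238)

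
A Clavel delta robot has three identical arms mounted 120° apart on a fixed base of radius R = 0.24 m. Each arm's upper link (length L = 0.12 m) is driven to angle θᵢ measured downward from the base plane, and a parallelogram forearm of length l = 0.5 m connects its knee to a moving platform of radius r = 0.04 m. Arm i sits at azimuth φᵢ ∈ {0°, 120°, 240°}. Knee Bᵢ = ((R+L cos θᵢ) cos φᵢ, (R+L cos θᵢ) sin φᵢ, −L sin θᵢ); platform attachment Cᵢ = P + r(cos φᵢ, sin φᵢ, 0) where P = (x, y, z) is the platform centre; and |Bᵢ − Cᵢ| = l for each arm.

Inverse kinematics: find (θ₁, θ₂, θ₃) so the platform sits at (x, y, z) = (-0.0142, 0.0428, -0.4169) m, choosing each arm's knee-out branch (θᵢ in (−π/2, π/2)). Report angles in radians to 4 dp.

φ1=0.0° → target in arm frame (-0.0142, 0.0428)
  A=0.2142, B=-0.4169, C=(l²−L²−A²−y'²−z²)/(2L)=0.0587
  θ1 = atan2(B,A) + arccos(C/0.4687) = 0.3491
arm 2 (φ=120.0°): x'=0.0442, y'=-0.0091
  A=0.1558, B=-0.4169, C=(l²−L²−A²−y'²−z²)/(2L)=0.1559
  γ=atan2(-0.4169,0.1558)=-1.2131;  ψ=arccos(0.3504)=1.2128;  θ2=γ+ψ≈-0.0003
arm 3 (φ=240.0°): x'=-0.0300, y'=-0.0337
  A cos θ + B sin θ = C:  0.2300·cos θ + -0.4169·sin θ = 0.0324
  θ3 = atan2(B,A) + arccos(C/0.4761) = 0.4360

θ₁ = 0.3491, θ₂ = -0.0003, θ₃ = 0.4360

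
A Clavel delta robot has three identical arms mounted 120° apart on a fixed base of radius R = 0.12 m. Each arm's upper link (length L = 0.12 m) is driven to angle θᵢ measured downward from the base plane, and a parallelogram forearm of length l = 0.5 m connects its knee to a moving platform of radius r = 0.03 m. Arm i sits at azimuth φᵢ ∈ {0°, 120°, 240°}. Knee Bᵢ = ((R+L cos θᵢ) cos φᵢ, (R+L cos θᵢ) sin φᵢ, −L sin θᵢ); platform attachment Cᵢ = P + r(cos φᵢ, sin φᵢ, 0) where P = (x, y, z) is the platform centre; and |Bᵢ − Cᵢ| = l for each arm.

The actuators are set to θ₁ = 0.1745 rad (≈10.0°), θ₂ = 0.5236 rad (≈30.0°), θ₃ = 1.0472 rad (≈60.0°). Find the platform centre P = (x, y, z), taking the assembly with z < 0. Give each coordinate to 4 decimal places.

arm 1 at φ=0.0°: e+L cos θ1 = 0.2082;  centre 1 = (0.2082, 0.0000, -0.0208)
arm 2 at φ=120.0°: e+L cos θ2 = 0.1939;  centre 2 = (-0.0970, 0.1679, -0.0600)
arm 3 at φ=240.0°: e+L cos θ3 = 0.1500;  centre 3 = (-0.0750, -0.1299, -0.1039)
|centre ₂|²−|centre ₁|² = -0.0026;  |centre ₃|²−|centre ₁|² = -0.0105
plane₁₂: -0.6103x+0.3359y+-0.0783z = -0.0026
det = 0.3488;  x = 0.0120+-0.2184z,  y = 0.0142+-0.1636z
quadratic in z: (1.0744)z²+(0.1227)z+(-0.2109)=0, √Δ=0.9599 → z ∈ {-0.5038, 0.3896}; z = -0.5038 (taking z<0)
x = 0.1220, y = 0.0966

(0.1220, 0.0966, -0.5038)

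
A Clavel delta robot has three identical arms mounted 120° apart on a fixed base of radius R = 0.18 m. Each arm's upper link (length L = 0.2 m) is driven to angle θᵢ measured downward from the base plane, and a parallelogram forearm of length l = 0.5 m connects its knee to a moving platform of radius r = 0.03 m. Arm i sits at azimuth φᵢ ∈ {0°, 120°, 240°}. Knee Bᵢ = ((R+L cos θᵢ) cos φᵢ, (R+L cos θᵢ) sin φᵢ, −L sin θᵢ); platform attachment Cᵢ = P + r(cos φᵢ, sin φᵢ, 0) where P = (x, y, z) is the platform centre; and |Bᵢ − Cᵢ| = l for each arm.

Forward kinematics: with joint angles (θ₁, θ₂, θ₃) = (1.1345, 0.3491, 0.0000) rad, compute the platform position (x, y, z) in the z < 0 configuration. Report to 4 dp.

(-0.1957, -0.0506, -0.4310)

centre 1 = (0.2345·cos0.0°, 0.2345·sin0.0°, -0.1813) = (0.2345, 0.0000, -0.1813)
centre 2 = (0.3379·cos120.0°, 0.3379·sin120.0°, -0.0684) = (-0.1690, 0.2927, -0.0684)
φ3=240.0°: virtual centre (-0.1750, -0.3031, 0.0000), radius l
subtract pairs → two planes through P
plane₁₂: -0.8070x+0.5853y+0.2257z = 0.0310
det = 0.9686;  x = -0.0404+0.3603z,  y = -0.0026+0.1112z
into |P−centre ₁|² = l²: 1.1422z² + 0.1639z + -0.1416 = 0;  Δ = 0.6737;  z = -0.4310 or 0.2876 → z<0 root = -0.4310
x = -0.1957, y = -0.0506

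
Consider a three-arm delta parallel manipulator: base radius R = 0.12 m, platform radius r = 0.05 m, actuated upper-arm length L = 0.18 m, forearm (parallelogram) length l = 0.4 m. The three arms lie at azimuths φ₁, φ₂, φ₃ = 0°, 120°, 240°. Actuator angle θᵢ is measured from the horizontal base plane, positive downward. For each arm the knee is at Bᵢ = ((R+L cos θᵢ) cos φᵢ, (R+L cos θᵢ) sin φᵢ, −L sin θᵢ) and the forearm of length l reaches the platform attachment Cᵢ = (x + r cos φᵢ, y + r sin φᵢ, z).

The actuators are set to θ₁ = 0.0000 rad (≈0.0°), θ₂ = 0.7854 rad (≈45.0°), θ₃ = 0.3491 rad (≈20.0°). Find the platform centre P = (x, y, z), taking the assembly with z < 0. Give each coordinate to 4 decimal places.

arm 1 at φ=0.0°: (R−r)+L cos θ1 = 0.2500;  O1 = (0.2500, 0.0000, 0.0000)
φ2=120.0°: virtual centre (-0.0986, 0.1708, -0.1273), radius l
O3 = (0.2391·cos240.0°, 0.2391·sin240.0°, -0.0616) = (-0.1196, -0.2071, -0.0616)
|O₂|²−|O₁|² = -0.0074;  |O₃|²−|O₁|² = -0.0015
plane₁₂: -0.6973x+0.3417y+-0.2546z = -0.0074
Cramer: x(z) = 0.0066-0.2725z;  y(z) = -0.0081+0.1889z
sphere 1 gives Az²+Bz+C=0 with A=1.1099, B=0.1296, C=-0.1007;  B²−4AC=0.4638;  roots -0.3652, 0.2484;  negative root z = -0.3652
x = 0.1061, y = -0.0771

(0.1061, -0.0771, -0.3652)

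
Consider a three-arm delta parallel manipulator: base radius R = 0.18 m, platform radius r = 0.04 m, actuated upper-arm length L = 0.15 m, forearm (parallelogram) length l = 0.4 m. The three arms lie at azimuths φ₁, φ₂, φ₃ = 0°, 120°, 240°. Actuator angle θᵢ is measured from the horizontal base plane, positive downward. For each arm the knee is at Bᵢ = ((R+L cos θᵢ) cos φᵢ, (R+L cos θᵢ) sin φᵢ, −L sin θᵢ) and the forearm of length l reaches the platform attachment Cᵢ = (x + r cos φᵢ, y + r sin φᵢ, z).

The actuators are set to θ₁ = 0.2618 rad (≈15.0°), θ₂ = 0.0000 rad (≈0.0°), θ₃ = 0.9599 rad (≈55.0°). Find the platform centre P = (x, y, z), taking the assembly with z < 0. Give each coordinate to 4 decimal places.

φ1=0.0°: virtual centre (0.2849, 0.0000, -0.0388), radius l
φ2=120.0°: virtual centre (-0.1450, 0.2511, 0.0000), radius l
centre 3 = (0.2260·cos240.0°, 0.2260·sin240.0°, -0.1229) = (-0.1130, -0.1958, -0.1229)
|centre ₂|²−|centre ₁|² = 0.0014;  |centre ₃|²−|centre ₁|² = -0.0165
linear system: -0.8598x+0.5023y = 0.0014−0.0776z; -0.7958x+-0.3915y = -0.0165−-0.1681z
det = 0.7363;  x = 0.0105+-0.0734z,  y = 0.0208+-0.2802z
into |P−centre ₁|² = l²: 1.0839z² + 0.1063z + -0.0828 = 0;  Δ = 0.3701;  z = -0.3297 or 0.2316 → z<0 root = -0.3297
x = 0.0347, y = 0.1132

(0.0347, 0.1132, -0.3297)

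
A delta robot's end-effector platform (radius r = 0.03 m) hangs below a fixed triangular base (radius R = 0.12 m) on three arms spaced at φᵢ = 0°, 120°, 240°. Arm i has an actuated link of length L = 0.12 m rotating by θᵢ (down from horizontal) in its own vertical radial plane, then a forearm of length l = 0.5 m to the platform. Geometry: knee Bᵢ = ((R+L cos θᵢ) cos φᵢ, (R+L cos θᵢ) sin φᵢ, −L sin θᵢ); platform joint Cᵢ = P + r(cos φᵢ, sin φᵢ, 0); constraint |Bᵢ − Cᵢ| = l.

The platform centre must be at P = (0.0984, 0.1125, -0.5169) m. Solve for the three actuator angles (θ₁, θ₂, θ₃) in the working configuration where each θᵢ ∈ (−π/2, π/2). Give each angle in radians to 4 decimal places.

θ₁ = 0.3490, θ₂ = 0.5236, θ₃ = 1.1343

arm 1 (φ=0.0°): x'=0.0984, y'=0.1125
  A=-0.0084, B=-0.5169, C=(l²−L²−A²−y'²−z²)/(2L)=-0.1846
  γ=atan2(-0.5169,-0.0084)=-1.5870;  ψ=arccos(-0.3571)=1.9360;  θ1=γ+ψ≈0.3490
φ2=120.0° → target in arm frame (0.0482, -0.1415)
  A=0.0418, B=-0.5169, C=(l²−L²−A²−y'²−z²)/(2L)=-0.2223
  θ2 = atan2(B,A) + arccos(C/0.5186) = 0.5236
φ3=240.0° → target in arm frame (-0.1466, 0.0290)
  A=0.2366, B=-0.5169, C=(l²−L²−A²−y'²−z²)/(2L)=-0.3684
  γ=atan2(-0.5169,0.2366)=-1.1415;  ψ=arccos(-0.6480)=2.2758;  θ3=γ+ψ≈1.1343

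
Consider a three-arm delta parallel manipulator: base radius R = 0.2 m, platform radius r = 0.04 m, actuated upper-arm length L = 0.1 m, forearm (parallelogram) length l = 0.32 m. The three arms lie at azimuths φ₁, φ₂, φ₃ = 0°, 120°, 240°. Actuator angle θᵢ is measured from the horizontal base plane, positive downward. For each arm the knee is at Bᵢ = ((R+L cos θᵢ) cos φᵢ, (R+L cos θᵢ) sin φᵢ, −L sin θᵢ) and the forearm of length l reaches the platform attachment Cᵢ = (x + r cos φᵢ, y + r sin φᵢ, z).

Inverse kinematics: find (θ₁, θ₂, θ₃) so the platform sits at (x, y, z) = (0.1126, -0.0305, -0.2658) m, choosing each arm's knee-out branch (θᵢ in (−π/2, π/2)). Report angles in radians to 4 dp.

φ1=0.0° → target in arm frame (0.1126, -0.0305)
  A=0.0474, B=-0.2658, C=(l²−L²−A²−y'²−z²)/(2L)=0.0929
  √(A²+B²)=0.2700;  θ1 = -1.3943+1.2197 ≈ -0.1747
φ2=120.0° → target in arm frame (-0.0827, -0.0823)
  A=0.2427, B=-0.2658, C=(l²−L²−A²−y'²−z²)/(2L)=-0.2196
  γ=atan2(-0.2658,0.2427)=-0.8308;  ψ=arccos(-0.6102)=2.2271;  θ2=γ+ψ≈1.3963
arm 3 (φ=240.0°): x'=-0.0299, y'=0.1128
  A=0.1899, B=-0.2658, C=(l²−L²−A²−y'²−z²)/(2L)=-0.1351
  √(A²+B²)=0.3267;  θ3 = -0.9505+1.9972 ≈ 1.0467

θ₁ = -0.1747, θ₂ = 1.3963, θ₃ = 1.0467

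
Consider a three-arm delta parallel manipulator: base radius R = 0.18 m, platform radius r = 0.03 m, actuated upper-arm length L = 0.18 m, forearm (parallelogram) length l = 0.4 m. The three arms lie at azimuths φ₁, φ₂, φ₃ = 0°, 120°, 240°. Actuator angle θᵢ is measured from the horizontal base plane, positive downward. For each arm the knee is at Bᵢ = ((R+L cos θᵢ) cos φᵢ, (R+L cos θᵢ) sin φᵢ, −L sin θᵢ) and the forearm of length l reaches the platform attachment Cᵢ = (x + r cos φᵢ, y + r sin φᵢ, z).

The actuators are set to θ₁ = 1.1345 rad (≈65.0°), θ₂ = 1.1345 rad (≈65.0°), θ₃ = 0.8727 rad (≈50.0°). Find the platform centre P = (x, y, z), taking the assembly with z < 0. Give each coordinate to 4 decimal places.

arm 1 at φ=0.0°: e+L cos θ1 = 0.2261;  centre 1 = (0.2261, 0.0000, -0.1631)
centre 2 = (0.2261·cos120.0°, 0.2261·sin120.0°, -0.1631) = (-0.1130, 0.1958, -0.1631)
arm 3 at φ=240.0°: e+L cos θ3 = 0.2657;  centre 3 = (-0.1328, -0.2301, -0.1379)
eliminate P² terms by subtracting sphere 1 from 2 and 3
plane₁₂: -0.6782x+0.3916y+0.0000z = 0.0000
Cramer: x(z) = -0.0078+0.0333z;  y(z) = -0.0136+0.0577z
into |P−centre ₁|² = l²: 1.0044z² + 0.3091z + -0.0785 = 0;  Δ = 0.4109;  z = -0.4730 or 0.1652 → z<0 root = -0.4730
x = -0.0236, y = -0.0409

(-0.0236, -0.0409, -0.4730)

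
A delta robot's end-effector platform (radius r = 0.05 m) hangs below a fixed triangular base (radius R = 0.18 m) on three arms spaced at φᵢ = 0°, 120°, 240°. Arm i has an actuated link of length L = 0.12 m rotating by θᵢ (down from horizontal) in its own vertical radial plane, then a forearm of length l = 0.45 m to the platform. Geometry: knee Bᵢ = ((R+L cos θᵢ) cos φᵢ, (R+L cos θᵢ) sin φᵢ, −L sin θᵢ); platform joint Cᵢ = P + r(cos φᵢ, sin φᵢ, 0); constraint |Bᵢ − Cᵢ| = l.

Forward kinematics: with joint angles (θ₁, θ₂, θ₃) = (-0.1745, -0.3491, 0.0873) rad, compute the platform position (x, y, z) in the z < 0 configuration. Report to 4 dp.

(0.0057, 0.0409, -0.3560)

arm 1 at φ=0.0°: ρ1 = 0.2482;  centre 1 = (0.2482, 0.0000, 0.0208)
centre 2 = (0.2428·cos120.0°, 0.2428·sin120.0°, 0.0410) = (-0.1214, 0.2102, 0.0410)
arm 3 at φ=240.0°: ρ3 = 0.2495;  centre 3 = (-0.1248, -0.2161, -0.0105)
subtract pairs → two planes through P
linear system: -0.7391x+0.4205y = -0.0014−0.0404z; -0.7459x+-0.4322y = 0.0004−-0.0626z
det = 0.6331;  x = 0.0007+-0.0140z,  y = -0.0021+-0.1207z
into |P−centre ₁|² = l²: 1.0148z² + -0.0343z + -0.1408 = 0;  Δ = 0.5728;  z = -0.3560 or 0.3898 → z<0 root = -0.3560
x = 0.0057, y = 0.0409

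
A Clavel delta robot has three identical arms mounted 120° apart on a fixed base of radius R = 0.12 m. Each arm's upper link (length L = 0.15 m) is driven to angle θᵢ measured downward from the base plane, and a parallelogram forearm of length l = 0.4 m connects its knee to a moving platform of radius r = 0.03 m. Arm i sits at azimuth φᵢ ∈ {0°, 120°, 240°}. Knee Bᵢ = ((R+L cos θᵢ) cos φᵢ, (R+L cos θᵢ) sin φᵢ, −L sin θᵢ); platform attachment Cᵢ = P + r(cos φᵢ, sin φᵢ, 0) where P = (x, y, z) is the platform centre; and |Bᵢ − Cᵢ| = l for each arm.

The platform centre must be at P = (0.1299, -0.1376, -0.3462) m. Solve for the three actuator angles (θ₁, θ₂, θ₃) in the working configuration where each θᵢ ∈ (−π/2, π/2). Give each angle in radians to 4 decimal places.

arm 1 (φ=0.0°): x'=0.1299, y'=-0.1376
  A cos θ + B sin θ = C:  -0.0399·cos θ + -0.3462·sin θ = -0.0096
  γ=atan2(-0.3462,-0.0399)=-1.6855;  ψ=arccos(-0.0275)=1.5983;  θ1=γ+ψ≈-0.0872
rotate P by −φ2: (-0.1841, -0.0437, -0.3462)
  e−x'=0.2741;  (l²−L²−(e−x')²−y'²−z²)/2L = -0.1980
  √(A²+B²)=0.4416;  θ2 = -0.9011+2.0358 ≈ 1.1347
arm 3 (φ=240.0°): x'=0.0542, y'=0.1813
  A cos θ + B sin θ = C:  0.0358·cos θ + -0.3462·sin θ = -0.0550
  θ3 = atan2(B,A) + arccos(C/0.3480) = 0.2617

θ₁ = -0.0872, θ₂ = 1.1347, θ₃ = 0.2617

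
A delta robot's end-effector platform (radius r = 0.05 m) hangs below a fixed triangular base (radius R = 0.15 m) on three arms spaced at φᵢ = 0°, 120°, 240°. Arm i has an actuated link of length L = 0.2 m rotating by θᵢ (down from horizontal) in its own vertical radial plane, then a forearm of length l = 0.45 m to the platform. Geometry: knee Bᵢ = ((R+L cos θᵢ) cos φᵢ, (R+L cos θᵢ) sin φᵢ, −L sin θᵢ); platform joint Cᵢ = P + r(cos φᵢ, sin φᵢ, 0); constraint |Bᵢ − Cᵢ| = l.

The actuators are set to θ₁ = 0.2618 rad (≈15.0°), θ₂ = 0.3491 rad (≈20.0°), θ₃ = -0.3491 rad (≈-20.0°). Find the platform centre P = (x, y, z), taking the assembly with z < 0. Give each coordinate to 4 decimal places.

O1 = (0.2932·cos0.0°, 0.2932·sin0.0°, -0.0518) = (0.2932, 0.0000, -0.0518)
O2 = (0.2879·cos120.0°, 0.2879·sin120.0°, -0.0684) = (-0.1440, 0.2494, -0.0684)
arm 3 at φ=240.0°: e+L cos θ3 = 0.2879;  O3 = (-0.1440, -0.2494, 0.0684)
|O₂|²−|O₁|² = -0.0010;  |O₃|²−|O₁|² = -0.0010
[-0.8743 0.4987 -0.0333]·P = -0.0010;  [-0.8743 -0.4987 0.2403]·P = -0.0010
Cramer: x(z) = 0.0012+0.1184z;  y(z) = 0.0000+0.2743z
quadratic in z: (1.0893)z²+(0.0344)z+(-0.1146)=0, √Δ=0.7074 → z ∈ {-0.3405, 0.3089}; z = -0.3405 (taking z<0)
x = -0.0391, y = -0.0934

(-0.0391, -0.0934, -0.3405)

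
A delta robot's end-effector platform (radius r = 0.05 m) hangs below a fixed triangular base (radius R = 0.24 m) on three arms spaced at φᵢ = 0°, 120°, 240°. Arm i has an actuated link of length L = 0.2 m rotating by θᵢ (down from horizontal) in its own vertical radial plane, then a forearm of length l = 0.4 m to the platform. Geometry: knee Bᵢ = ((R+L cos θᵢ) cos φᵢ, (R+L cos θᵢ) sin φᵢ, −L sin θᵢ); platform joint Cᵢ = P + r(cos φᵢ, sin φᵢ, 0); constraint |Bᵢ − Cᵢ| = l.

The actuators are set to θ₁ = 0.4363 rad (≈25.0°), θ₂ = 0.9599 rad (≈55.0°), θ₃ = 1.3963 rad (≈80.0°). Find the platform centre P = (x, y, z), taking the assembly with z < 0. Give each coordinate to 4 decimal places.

φ1=0.0°: virtual centre (0.3713, 0.0000, -0.0845), radius l
φ2=120.0°: virtual centre (-0.1524, 0.2639, -0.1638), radius l
O3 = (0.2247·cos240.0°, 0.2247·sin240.0°, -0.1970) = (-0.1124, -0.1946, -0.1970)
eliminate P² terms by subtracting sphere 1 from 2 and 3
linear system: -1.0472x+0.5278y = -0.0253−-0.1586z; -0.9673x+-0.3892y = -0.0557−-0.2249z
Cramer: x(z) = 0.0427-0.1965z;  y(z) = 0.0369-0.0894z
quadratic in z: (1.0466)z²+(0.2916)z+(-0.0436)=0, √Δ=0.5171 → z ∈ {-0.3863, 0.1077}; z = -0.3863 (taking z<0)
x = 0.1187, y = 0.0714

(0.1187, 0.0714, -0.3863)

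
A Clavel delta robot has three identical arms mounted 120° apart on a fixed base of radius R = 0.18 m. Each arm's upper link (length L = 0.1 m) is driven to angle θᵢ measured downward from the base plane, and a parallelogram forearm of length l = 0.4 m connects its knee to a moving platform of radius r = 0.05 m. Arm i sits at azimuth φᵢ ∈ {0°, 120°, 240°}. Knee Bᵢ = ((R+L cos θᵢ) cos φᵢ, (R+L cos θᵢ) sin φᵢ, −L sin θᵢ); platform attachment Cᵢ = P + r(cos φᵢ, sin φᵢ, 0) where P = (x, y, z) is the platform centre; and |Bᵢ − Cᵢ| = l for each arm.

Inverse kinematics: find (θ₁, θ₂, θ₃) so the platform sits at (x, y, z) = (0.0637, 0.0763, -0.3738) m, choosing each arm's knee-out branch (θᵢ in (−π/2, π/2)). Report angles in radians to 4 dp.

θ₁ = 0.1748, θ₂ = 0.3495, θ₃ = 1.0474

φ1=0.0° → target in arm frame (0.0637, 0.0763)
  A cos θ + B sin θ = C:  0.0663·cos θ + -0.3738·sin θ = 0.0003
  √(A²+B²)=0.3796;  θ1 = -1.3953+1.5701 ≈ 0.1748
φ2=120.0° → target in arm frame (0.0342, -0.0933)
  A=0.0958, B=-0.3738, C=(l²−L²−A²−y'²−z²)/(2L)=-0.0380
  √(A²+B²)=0.3859;  θ2 = -1.3200+1.6695 ≈ 0.3495
φ3=240.0° → target in arm frame (-0.0979, 0.0170)
  e−x'=0.2279;  (l²−L²−(e−x')²−y'²−z²)/2L = -0.2098
  γ=atan2(-0.3738,0.2279)=-1.0232;  ψ=arccos(-0.4793)=2.0706;  θ3=γ+ψ≈1.0474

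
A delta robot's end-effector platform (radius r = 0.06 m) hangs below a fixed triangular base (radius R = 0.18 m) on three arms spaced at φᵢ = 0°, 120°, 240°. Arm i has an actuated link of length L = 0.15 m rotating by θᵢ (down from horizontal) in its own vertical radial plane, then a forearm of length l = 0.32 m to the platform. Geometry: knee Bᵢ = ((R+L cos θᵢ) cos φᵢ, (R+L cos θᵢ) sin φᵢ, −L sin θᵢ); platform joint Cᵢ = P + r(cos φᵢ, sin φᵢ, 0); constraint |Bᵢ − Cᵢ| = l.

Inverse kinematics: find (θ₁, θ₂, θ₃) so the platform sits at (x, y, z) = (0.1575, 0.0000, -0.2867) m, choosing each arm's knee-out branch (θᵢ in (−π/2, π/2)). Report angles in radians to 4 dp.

θ₁ = -0.0874, θ₂ = 1.2214, θ₃ = 1.2214

φ1=0.0° → target in arm frame (0.1575, 0.0000)
  A cos θ + B sin θ = C:  -0.0375·cos θ + -0.2867·sin θ = -0.0123
  θ1 = atan2(B,A) + arccos(C/0.2891) = -0.0874
rotate P by −φ2: (-0.0787, -0.1364, -0.2867)
  e−x'=0.1987;  (l²−L²−(e−x')²−y'²−z²)/2L = -0.2013
  √(A²+B²)=0.3489;  θ2 = -0.9646+2.1860 ≈ 1.2214
φ3=240.0° → target in arm frame (-0.0788, 0.1364)
  A=0.1988, B=-0.2867, C=(l²−L²−A²−y'²−z²)/(2L)=-0.2013
  γ=atan2(-0.2867,0.1988)=-0.9646;  ψ=arccos(-0.5772)=2.1860;  θ3=γ+ψ≈1.2214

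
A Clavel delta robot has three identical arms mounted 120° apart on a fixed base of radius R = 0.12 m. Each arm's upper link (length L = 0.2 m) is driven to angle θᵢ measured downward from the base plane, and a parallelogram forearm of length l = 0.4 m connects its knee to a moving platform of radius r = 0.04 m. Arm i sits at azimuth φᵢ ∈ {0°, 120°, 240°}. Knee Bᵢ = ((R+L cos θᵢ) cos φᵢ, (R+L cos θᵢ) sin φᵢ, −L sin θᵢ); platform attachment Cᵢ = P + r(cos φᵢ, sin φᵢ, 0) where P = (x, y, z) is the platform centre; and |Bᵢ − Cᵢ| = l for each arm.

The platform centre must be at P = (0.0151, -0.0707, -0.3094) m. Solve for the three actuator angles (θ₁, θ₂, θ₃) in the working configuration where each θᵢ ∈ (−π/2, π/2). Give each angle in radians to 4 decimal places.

θ₁ = 0.0874, θ₂ = 0.4363, θ₃ = -0.0869

rotate P by −φ1: (0.0151, -0.0707, -0.3094)
  A=0.0649, B=-0.3094, C=(l²−L²−A²−y'²−z²)/(2L)=0.0377
  γ=atan2(-0.3094,0.0649)=-1.3640;  ψ=arccos(0.1191)=1.4514;  θ1=γ+ψ≈0.0874
rotate P by −φ2: (-0.0688, 0.0223, -0.3094)
  A=0.1488, B=-0.3094, C=(l²−L²−A²−y'²−z²)/(2L)=0.0041
  γ=atan2(-0.3094,0.1488)=-1.1226;  ψ=arccos(0.0119)=1.5588;  θ2=γ+ψ≈0.4363
arm 3 (φ=240.0°): x'=0.0537, y'=0.0484
  A cos θ + B sin θ = C:  0.0263·cos θ + -0.3094·sin θ = 0.0531
  θ3 = atan2(B,A) + arccos(C/0.3105) = -0.0869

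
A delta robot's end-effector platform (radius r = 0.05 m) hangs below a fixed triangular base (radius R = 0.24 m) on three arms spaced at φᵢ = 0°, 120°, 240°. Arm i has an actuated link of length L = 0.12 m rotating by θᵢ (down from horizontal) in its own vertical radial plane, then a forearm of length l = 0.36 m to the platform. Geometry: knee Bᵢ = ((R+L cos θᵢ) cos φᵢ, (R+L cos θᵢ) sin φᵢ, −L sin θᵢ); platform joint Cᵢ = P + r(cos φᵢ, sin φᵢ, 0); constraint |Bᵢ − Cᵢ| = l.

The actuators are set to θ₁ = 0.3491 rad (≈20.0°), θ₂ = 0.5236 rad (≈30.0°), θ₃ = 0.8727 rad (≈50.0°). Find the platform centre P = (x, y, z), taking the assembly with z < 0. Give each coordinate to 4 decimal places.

φ1=0.0°: virtual centre (0.3028, 0.0000, -0.0410), radius l
arm 2 at φ=120.0°: ρ2 = 0.2939;  centre 2 = (-0.1470, 0.2545, -0.0600)
φ3=240.0°: virtual centre (-0.1336, -0.2313, -0.0919), radius l
subtract pairs → two planes through P
linear system: -0.8994x+0.5091y = -0.0034−-0.0379z; -0.8727x+-0.4627y = -0.0135−-0.1018z
Cramer: x(z) = 0.0098-0.0806z;  y(z) = 0.0107-0.0679z
quadratic in z: (1.0111)z²+(0.1279)z+(-0.0420)=0, √Δ=0.4314 → z ∈ {-0.2766, 0.1501}; z = -0.2766 (taking z<0)
x = 0.0321, y = 0.0295

(0.0321, 0.0295, -0.2766)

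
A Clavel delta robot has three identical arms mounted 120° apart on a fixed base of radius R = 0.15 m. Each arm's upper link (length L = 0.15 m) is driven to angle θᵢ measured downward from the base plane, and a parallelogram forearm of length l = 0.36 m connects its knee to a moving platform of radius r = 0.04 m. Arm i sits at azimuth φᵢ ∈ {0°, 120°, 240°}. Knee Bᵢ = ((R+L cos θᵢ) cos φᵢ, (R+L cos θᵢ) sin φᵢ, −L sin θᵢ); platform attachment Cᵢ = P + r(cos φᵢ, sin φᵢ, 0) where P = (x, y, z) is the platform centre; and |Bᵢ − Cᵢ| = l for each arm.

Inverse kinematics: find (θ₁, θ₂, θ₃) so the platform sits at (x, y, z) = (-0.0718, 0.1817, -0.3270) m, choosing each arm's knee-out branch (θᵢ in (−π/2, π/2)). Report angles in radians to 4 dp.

θ₁ = 1.1349, θ₂ = -0.1743, θ₃ = 1.3094

rotate P by −φ1: (-0.0718, 0.1817, -0.3270)
  e−x'=0.1818;  (l²−L²−(e−x')²−y'²−z²)/2L = -0.2197
  √(A²+B²)=0.3741;  θ1 = -1.0634+2.1982 ≈ 1.1349
φ2=120.0° → target in arm frame (0.1933, -0.0287)
  A=-0.0833, B=-0.3270, C=(l²−L²−A²−y'²−z²)/(2L)=-0.0253
  θ2 = atan2(B,A) + arccos(C/0.3374) = -0.1743
φ3=240.0° → target in arm frame (-0.1215, -0.1530)
  e−x'=0.2315;  (l²−L²−(e−x')²−y'²−z²)/2L = -0.2561
  θ3 = atan2(B,A) + arccos(C/0.4006) = 1.3094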